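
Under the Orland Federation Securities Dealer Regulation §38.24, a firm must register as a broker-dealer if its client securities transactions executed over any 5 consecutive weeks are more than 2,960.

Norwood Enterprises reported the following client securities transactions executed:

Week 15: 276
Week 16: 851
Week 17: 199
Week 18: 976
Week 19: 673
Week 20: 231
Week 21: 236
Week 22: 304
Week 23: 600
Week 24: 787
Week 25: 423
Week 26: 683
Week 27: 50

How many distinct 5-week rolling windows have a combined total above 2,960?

Week 15–Week 19: 276 + 851 + 199 + 976 + 673 = 2,975 (over)
Week 16–Week 20: 851 + 199 + 976 + 673 + 231 = 2,930 (under)
Week 17–Week 21: 199 + 976 + 673 + 231 + 236 = 2,315 (under)
Week 18–Week 22: 976 + 673 + 231 + 236 + 304 = 2,420 (under)
Week 19–Week 23: 673 + 231 + 236 + 304 + 600 = 2,044 (under)
Week 20–Week 24: 231 + 236 + 304 + 600 + 787 = 2,158 (under)
Week 21–Week 25: 236 + 304 + 600 + 787 + 423 = 2,350 (under)
Week 22–Week 26: 304 + 600 + 787 + 423 + 683 = 2,797 (under)
Week 23–Week 27: 600 + 787 + 423 + 683 + 50 = 2,543 (under)
1 window exceeds the threshold.

1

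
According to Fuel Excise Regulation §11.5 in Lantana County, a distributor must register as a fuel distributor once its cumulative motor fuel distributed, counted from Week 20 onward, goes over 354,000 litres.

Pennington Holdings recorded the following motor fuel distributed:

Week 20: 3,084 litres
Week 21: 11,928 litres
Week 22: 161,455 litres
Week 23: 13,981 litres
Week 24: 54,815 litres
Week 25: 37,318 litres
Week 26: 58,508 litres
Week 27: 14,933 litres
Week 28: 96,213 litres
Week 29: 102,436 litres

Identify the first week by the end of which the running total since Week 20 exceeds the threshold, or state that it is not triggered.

Week 27

Through Week 20: 3,084 litres
Through Week 21: 15,012 litres
Through Week 22: 176,467 litres
Through Week 23: 190,448 litres
Through Week 24: 245,263 litres
Through Week 25: 282,581 litres
Through Week 26: 341,089 litres
Through Week 27: 356,022 litres ← exceeds threshold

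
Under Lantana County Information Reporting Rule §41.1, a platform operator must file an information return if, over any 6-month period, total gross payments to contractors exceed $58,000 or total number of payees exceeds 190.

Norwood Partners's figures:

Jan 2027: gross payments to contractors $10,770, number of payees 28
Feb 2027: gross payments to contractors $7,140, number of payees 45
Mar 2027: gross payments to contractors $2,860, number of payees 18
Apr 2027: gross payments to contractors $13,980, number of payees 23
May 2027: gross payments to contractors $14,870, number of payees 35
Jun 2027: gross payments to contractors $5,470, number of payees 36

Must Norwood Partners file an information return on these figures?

No

Total gross payments to contractors: $10,770 + $7,140 + $2,860 + $13,980 + $14,870 + $5,470 = $55,090 (≤ $58,000).
Total number of payees: 28 + 45 + 18 + 23 + 35 + 36 = 185 (≤ 190).
The test is 'or': neither threshold is exceeded.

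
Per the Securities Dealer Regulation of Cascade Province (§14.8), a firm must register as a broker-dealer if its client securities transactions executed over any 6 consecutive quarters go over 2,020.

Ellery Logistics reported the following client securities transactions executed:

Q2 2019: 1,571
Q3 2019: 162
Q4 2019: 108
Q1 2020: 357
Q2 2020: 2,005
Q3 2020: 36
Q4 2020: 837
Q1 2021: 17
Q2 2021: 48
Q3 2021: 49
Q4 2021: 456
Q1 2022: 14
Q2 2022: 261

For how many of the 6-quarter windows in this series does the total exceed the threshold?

5

Q2 2019–Q3 2020: 1,571 + 162 + 108 + 357 + 2,005 + 36 = 4,239 (over)
Q3 2019–Q4 2020: 162 + 108 + 357 + 2,005 + 36 + 837 = 3,505 (over)
Q4 2019–Q1 2021: 108 + 357 + 2,005 + 36 + 837 + 17 = 3,360 (over)
Q1 2020–Q2 2021: 357 + 2,005 + 36 + 837 + 17 + 48 = 3,300 (over)
Q2 2020–Q3 2021: 2,005 + 36 + 837 + 17 + 48 + 49 = 2,992 (over)
Q3 2020–Q4 2021: 36 + 837 + 17 + 48 + 49 + 456 = 1,443 (under)
Q4 2020–Q1 2022: 837 + 17 + 48 + 49 + 456 + 14 = 1,421 (under)
Q1 2021–Q2 2022: 17 + 48 + 49 + 456 + 14 + 261 = 845 (under)
5 windows exceed the threshold.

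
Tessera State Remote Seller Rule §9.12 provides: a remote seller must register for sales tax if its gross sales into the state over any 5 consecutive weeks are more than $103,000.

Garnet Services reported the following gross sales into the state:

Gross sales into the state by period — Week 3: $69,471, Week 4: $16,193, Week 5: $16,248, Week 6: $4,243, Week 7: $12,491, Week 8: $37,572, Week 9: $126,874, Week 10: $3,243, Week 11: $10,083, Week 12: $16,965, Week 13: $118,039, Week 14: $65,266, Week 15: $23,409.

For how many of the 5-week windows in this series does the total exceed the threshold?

Week 3–Week 7: $69,471 + $16,193 + $16,248 + $4,243 + $12,491 = $118,646 (over)
Week 4–Week 8: $16,193 + $16,248 + $4,243 + $12,491 + $37,572 = $86,747 (under)
Week 5–Week 9: $16,248 + $4,243 + $12,491 + $37,572 + $126,874 = $197,428 (over)
Week 6–Week 10: $4,243 + $12,491 + $37,572 + $126,874 + $3,243 = $184,423 (over)
Week 7–Week 11: $12,491 + $37,572 + $126,874 + $3,243 + $10,083 = $190,263 (over)
Week 8–Week 12: $37,572 + $126,874 + $3,243 + $10,083 + $16,965 = $194,737 (over)
Week 9–Week 13: $126,874 + $3,243 + $10,083 + $16,965 + $118,039 = $275,204 (over)
Week 10–Week 14: $3,243 + $10,083 + $16,965 + $118,039 + $65,266 = $213,596 (over)
Week 11–Week 15: $10,083 + $16,965 + $118,039 + $65,266 + $23,409 = $233,762 (over)
8 windows exceed the threshold.

8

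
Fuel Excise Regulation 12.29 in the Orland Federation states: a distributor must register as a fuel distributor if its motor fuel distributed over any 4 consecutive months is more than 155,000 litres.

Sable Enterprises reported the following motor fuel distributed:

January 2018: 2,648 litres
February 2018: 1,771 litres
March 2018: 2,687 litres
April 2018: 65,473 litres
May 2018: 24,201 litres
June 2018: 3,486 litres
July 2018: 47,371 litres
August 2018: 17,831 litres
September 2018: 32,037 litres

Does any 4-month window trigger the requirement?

January 2018–April 2018: 2,648 litres + 1,771 litres + 2,687 litres + 65,473 litres = 72,579 litres (under)
February 2018–May 2018: 1,771 litres + 2,687 litres + 65,473 litres + 24,201 litres = 94,132 litres (under)
March 2018–June 2018: 2,687 litres + 65,473 litres + 24,201 litres + 3,486 litres = 95,847 litres (under)
April 2018–July 2018: 65,473 litres + 24,201 litres + 3,486 litres + 47,371 litres = 140,531 litres (under)
May 2018–August 2018: 24,201 litres + 3,486 litres + 47,371 litres + 17,831 litres = 92,889 litres (under)
June 2018–September 2018: 3,486 litres + 47,371 litres + 17,831 litres + 32,037 litres = 100,725 litres (under)
No window exceeds 155,000 litres.

No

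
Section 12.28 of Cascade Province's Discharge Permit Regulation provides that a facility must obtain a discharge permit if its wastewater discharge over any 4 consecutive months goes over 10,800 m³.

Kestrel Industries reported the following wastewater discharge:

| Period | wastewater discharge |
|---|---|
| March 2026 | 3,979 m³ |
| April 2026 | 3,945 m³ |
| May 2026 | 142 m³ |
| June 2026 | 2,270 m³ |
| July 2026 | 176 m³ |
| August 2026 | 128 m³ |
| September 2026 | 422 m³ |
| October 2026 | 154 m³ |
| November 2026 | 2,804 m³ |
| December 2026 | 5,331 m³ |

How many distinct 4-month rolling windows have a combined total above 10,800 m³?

0

March 2026–June 2026: 3,979 m³ + 3,945 m³ + 142 m³ + 2,270 m³ = 10,336 m³ (under)
April 2026–July 2026: 3,945 m³ + 142 m³ + 2,270 m³ + 176 m³ = 6,533 m³ (under)
May 2026–August 2026: 142 m³ + 2,270 m³ + 176 m³ + 128 m³ = 2,716 m³ (under)
June 2026–September 2026: 2,270 m³ + 176 m³ + 128 m³ + 422 m³ = 2,996 m³ (under)
July 2026–October 2026: 176 m³ + 128 m³ + 422 m³ + 154 m³ = 880 m³ (under)
August 2026–November 2026: 128 m³ + 422 m³ + 154 m³ + 2,804 m³ = 3,508 m³ (under)
September 2026–December 2026: 422 m³ + 154 m³ + 2,804 m³ + 5,331 m³ = 8,711 m³ (under)
0 windows exceed the threshold.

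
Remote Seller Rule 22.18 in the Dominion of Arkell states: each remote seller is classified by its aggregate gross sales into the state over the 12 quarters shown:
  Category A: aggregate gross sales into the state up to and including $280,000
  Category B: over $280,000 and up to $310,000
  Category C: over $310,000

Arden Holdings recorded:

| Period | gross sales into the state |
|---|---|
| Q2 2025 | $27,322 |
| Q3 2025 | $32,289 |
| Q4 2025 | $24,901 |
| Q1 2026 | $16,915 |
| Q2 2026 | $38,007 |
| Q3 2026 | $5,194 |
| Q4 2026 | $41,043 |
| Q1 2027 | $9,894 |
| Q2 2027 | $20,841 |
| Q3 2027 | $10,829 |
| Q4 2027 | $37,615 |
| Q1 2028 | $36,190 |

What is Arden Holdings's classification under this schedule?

Aggregate gross sales into the state: $27,322 + $32,289 + $24,901 + $16,915 + $38,007 + $5,194 + $41,043 + $9,894 + $20,841 + $10,829 + $37,615 + $36,190 = $301,040.
$280,000 < $301,040 ≤ $310,000, so Category B applies.

Category B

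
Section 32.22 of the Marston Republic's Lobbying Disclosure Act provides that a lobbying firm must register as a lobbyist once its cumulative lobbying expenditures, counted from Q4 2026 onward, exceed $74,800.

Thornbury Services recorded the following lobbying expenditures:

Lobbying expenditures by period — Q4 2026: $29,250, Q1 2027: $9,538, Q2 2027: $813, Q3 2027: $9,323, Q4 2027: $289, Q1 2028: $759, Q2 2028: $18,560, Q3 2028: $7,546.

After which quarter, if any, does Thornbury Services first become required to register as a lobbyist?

Q3 2028

Through Q4 2026: $29,250
Through Q1 2027: $38,788
Through Q2 2027: $39,601
Through Q3 2027: $48,924
Through Q4 2027: $49,213
Through Q1 2028: $49,972
Through Q2 2028: $68,532
Through Q3 2028: $76,078 ← exceeds threshold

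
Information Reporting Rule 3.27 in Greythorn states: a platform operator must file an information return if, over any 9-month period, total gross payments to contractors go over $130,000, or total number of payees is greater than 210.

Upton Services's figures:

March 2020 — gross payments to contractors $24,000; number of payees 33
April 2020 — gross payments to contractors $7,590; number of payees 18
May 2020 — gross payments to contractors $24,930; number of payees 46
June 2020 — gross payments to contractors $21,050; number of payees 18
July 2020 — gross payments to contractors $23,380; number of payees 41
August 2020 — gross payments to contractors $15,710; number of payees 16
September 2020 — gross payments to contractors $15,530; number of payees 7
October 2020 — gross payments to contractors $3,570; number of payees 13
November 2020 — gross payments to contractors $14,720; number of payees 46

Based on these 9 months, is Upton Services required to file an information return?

Total gross payments to contractors: $24,000 + $7,590 + $24,930 + $21,050 + $23,380 + $15,710 + $15,530 + $3,570 + $14,720 = $150,480 (> $130,000).
Total number of payees: 33 + 18 + 46 + 18 + 41 + 16 + 7 + 13 + 46 = 238 (> 210).
The test is 'or': at least one threshold is exceeded.

Yes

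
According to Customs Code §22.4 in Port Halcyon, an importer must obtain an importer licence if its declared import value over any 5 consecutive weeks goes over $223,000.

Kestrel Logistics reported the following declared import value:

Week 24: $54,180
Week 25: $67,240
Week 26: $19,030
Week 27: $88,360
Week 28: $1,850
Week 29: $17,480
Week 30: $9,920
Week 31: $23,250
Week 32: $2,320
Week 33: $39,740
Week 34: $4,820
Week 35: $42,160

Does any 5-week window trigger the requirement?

Week 24–Week 28: $54,180 + $67,240 + $19,030 + $88,360 + $1,850 = $230,660 (over)
Week 25–Week 29: $67,240 + $19,030 + $88,360 + $1,850 + $17,480 = $193,960 (under)
Week 26–Week 30: $19,030 + $88,360 + $1,850 + $17,480 + $9,920 = $136,640 (under)
Week 27–Week 31: $88,360 + $1,850 + $17,480 + $9,920 + $23,250 = $140,860 (under)
Week 28–Week 32: $1,850 + $17,480 + $9,920 + $23,250 + $2,320 = $54,820 (under)
Week 29–Week 33: $17,480 + $9,920 + $23,250 + $2,320 + $39,740 = $92,710 (under)
Week 30–Week 34: $9,920 + $23,250 + $2,320 + $39,740 + $4,820 = $80,050 (under)
Week 31–Week 35: $23,250 + $2,320 + $39,740 + $4,820 + $42,160 = $112,290 (under)
At least one window exceeds $223,000.

Yes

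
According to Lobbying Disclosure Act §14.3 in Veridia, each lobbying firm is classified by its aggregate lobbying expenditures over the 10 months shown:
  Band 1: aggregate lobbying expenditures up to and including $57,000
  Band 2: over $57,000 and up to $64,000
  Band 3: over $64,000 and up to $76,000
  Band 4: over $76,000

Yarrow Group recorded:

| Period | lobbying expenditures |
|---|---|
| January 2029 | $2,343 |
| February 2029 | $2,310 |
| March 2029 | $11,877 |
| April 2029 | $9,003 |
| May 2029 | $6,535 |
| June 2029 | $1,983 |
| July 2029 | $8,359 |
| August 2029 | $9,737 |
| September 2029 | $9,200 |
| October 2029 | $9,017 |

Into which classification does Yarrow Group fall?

Band 3

Aggregate lobbying expenditures: $2,343 + $2,310 + $11,877 + $9,003 + $6,535 + $1,983 + $8,359 + $9,737 + $9,200 + $9,017 = $70,364.
$64,000 < $70,364 ≤ $76,000, so Band 3 applies.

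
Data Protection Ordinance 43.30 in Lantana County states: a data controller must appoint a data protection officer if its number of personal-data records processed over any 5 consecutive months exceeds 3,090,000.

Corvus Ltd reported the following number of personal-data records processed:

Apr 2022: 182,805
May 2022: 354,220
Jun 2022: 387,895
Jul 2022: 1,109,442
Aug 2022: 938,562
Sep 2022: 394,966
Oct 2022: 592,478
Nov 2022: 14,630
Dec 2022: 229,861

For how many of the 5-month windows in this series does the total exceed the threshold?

2

Apr 2022–Aug 2022: 182,805 + 354,220 + 387,895 + 1,109,442 + 938,562 = 2,972,924 (under)
May 2022–Sep 2022: 354,220 + 387,895 + 1,109,442 + 938,562 + 394,966 = 3,185,085 (over)
Jun 2022–Oct 2022: 387,895 + 1,109,442 + 938,562 + 394,966 + 592,478 = 3,423,343 (over)
Jul 2022–Nov 2022: 1,109,442 + 938,562 + 394,966 + 592,478 + 14,630 = 3,050,078 (under)
Aug 2022–Dec 2022: 938,562 + 394,966 + 592,478 + 14,630 + 229,861 = 2,170,497 (under)
2 windows exceed the threshold.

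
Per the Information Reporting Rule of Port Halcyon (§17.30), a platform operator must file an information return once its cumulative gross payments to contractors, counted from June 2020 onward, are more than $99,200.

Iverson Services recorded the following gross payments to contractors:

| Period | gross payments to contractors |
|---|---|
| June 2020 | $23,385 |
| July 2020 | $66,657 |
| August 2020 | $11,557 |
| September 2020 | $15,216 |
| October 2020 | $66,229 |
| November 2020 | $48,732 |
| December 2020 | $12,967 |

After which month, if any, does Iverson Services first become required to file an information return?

August 2020

Through June 2020: $23,385
Through July 2020: $90,042
Through August 2020: $101,599 ← exceeds threshold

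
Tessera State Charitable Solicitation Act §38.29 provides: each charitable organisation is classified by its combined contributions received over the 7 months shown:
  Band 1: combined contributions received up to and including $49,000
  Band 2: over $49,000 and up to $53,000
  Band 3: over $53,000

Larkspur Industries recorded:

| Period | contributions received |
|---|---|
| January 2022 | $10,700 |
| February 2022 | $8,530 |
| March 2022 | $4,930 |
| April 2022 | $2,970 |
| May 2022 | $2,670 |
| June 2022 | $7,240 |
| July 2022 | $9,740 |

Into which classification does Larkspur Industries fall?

Band 1

Combined contributions received: $10,700 + $8,530 + $4,930 + $2,970 + $2,670 + $7,240 + $9,740 = $46,780.
$46,780 ≤ $49,000, so Band 1 applies.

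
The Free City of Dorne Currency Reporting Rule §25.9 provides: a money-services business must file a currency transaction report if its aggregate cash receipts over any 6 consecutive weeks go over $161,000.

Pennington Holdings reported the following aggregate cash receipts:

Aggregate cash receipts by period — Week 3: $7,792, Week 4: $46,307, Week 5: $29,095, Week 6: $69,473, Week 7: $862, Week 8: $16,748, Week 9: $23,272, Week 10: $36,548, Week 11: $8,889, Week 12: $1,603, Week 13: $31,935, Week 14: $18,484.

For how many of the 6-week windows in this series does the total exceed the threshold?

3

Week 3–Week 8: $7,792 + $46,307 + $29,095 + $69,473 + $862 + $16,748 = $170,277 (over)
Week 4–Week 9: $46,307 + $29,095 + $69,473 + $862 + $16,748 + $23,272 = $185,757 (over)
Week 5–Week 10: $29,095 + $69,473 + $862 + $16,748 + $23,272 + $36,548 = $175,998 (over)
Week 6–Week 11: $69,473 + $862 + $16,748 + $23,272 + $36,548 + $8,889 = $155,792 (under)
Week 7–Week 12: $862 + $16,748 + $23,272 + $36,548 + $8,889 + $1,603 = $87,922 (under)
Week 8–Week 13: $16,748 + $23,272 + $36,548 + $8,889 + $1,603 + $31,935 = $118,995 (under)
Week 9–Week 14: $23,272 + $36,548 + $8,889 + $1,603 + $31,935 + $18,484 = $120,731 (under)
3 windows exceed the threshold.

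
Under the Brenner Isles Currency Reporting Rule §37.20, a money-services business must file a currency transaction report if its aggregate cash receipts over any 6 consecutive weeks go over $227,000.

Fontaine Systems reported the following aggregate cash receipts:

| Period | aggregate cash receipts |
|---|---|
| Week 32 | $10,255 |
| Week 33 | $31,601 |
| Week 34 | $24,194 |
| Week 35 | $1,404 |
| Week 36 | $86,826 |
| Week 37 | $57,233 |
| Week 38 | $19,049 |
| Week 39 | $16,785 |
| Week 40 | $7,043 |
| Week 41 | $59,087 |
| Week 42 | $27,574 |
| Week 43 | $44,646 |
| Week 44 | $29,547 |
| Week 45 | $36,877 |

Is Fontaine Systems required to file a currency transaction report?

Week 32–Week 37: $10,255 + $31,601 + $24,194 + $1,404 + $86,826 + $57,233 = $211,513 (under)
Week 33–Week 38: $31,601 + $24,194 + $1,404 + $86,826 + $57,233 + $19,049 = $220,307 (under)
Week 34–Week 39: $24,194 + $1,404 + $86,826 + $57,233 + $19,049 + $16,785 = $205,491 (under)
Week 35–Week 40: $1,404 + $86,826 + $57,233 + $19,049 + $16,785 + $7,043 = $188,340 (under)
Week 36–Week 41: $86,826 + $57,233 + $19,049 + $16,785 + $7,043 + $59,087 = $246,023 (over)
Week 37–Week 42: $57,233 + $19,049 + $16,785 + $7,043 + $59,087 + $27,574 = $186,771 (under)
Week 38–Week 43: $19,049 + $16,785 + $7,043 + $59,087 + $27,574 + $44,646 = $174,184 (under)
Week 39–Week 44: $16,785 + $7,043 + $59,087 + $27,574 + $44,646 + $29,547 = $184,682 (under)
Week 40–Week 45: $7,043 + $59,087 + $27,574 + $44,646 + $29,547 + $36,877 = $204,774 (under)
At least one window exceeds $227,000.

Yes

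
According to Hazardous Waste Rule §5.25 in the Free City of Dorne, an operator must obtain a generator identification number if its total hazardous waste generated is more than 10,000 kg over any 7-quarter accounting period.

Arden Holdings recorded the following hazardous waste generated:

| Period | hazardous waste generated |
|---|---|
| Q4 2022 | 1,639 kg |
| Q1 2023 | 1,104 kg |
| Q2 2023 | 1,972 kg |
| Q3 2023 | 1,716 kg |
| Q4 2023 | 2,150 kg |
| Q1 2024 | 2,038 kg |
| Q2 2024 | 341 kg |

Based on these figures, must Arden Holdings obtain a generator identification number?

Total hazardous waste generated: 1,639 kg + 1,104 kg + 1,972 kg + 1,716 kg + 2,150 kg + 2,038 kg + 341 kg = 10,960 kg.
10,960 kg > 10,000 kg, so the threshold is exceeded.

Yes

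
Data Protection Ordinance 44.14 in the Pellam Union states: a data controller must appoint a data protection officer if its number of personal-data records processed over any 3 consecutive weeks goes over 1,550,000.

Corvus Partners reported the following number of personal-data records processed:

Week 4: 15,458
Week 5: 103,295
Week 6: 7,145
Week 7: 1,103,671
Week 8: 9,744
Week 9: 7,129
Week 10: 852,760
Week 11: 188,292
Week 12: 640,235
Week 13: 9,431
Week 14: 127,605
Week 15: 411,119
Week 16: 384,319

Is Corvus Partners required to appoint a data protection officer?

Yes

Week 4–Week 6: 15,458 + 103,295 + 7,145 = 125,898 (under)
Week 5–Week 7: 103,295 + 7,145 + 1,103,671 = 1,214,111 (under)
Week 6–Week 8: 7,145 + 1,103,671 + 9,744 = 1,120,560 (under)
Week 7–Week 9: 1,103,671 + 9,744 + 7,129 = 1,120,544 (under)
Week 8–Week 10: 9,744 + 7,129 + 852,760 = 869,633 (under)
Week 9–Week 11: 7,129 + 852,760 + 188,292 = 1,048,181 (under)
Week 10–Week 12: 852,760 + 188,292 + 640,235 = 1,681,287 (over)
Week 11–Week 13: 188,292 + 640,235 + 9,431 = 837,958 (under)
Week 12–Week 14: 640,235 + 9,431 + 127,605 = 777,271 (under)
Week 13–Week 15: 9,431 + 127,605 + 411,119 = 548,155 (under)
Week 14–Week 16: 127,605 + 411,119 + 384,319 = 923,043 (under)
At least one window exceeds 1,550,000.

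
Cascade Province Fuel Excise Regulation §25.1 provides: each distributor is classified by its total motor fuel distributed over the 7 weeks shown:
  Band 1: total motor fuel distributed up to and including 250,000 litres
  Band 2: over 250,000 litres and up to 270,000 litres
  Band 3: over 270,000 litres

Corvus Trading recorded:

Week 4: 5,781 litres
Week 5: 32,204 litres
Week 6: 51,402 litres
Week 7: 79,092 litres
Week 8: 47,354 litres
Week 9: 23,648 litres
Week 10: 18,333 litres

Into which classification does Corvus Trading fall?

Band 2

Total motor fuel distributed: 5,781 litres + 32,204 litres + 51,402 litres + 79,092 litres + 47,354 litres + 23,648 litres + 18,333 litres = 257,814 litres.
250,000 litres < 257,814 litres ≤ 270,000 litres, so Band 2 applies.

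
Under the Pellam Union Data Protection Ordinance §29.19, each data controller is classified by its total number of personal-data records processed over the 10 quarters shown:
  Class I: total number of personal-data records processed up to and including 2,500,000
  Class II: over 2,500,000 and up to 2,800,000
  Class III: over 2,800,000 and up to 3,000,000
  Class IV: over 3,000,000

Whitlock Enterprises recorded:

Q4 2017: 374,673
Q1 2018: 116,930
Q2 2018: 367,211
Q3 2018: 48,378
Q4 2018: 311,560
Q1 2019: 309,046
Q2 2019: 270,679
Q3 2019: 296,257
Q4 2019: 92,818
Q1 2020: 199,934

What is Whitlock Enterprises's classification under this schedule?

Class I

Total number of personal-data records processed: 374,673 + 116,930 + 367,211 + 48,378 + 311,560 + 309,046 + 270,679 + 296,257 + 92,818 + 199,934 = 2,387,486.
2,387,486 ≤ 2,500,000, so Class I applies.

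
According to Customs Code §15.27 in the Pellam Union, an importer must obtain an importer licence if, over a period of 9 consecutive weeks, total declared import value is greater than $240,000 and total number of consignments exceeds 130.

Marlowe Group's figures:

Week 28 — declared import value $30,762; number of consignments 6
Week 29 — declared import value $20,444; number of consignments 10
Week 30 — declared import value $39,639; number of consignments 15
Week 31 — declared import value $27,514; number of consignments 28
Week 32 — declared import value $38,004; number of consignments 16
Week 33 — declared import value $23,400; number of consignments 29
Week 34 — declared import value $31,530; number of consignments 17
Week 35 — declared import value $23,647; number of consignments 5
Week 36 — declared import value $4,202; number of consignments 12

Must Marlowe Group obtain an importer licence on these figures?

Total declared import value: $30,762 + $20,444 + $39,639 + $27,514 + $38,004 + $23,400 + $31,530 + $23,647 + $4,202 = $239,142 (≤ $240,000).
Total number of consignments: 6 + 10 + 15 + 28 + 16 + 29 + 17 + 5 + 12 = 138 (> 130).
The test is 'and': the rule requires both, and at least one is not exceeded.

No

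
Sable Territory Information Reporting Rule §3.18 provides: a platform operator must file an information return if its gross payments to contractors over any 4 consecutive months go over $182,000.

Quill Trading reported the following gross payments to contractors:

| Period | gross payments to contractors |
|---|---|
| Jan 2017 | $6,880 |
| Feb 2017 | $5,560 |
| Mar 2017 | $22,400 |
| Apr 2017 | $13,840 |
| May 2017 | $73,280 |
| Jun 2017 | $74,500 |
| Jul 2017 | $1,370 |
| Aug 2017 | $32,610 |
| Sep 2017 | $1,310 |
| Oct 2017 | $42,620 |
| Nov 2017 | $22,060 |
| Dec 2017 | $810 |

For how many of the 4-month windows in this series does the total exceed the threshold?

1

Jan 2017–Apr 2017: $6,880 + $5,560 + $22,400 + $13,840 = $48,680 (under)
Feb 2017–May 2017: $5,560 + $22,400 + $13,840 + $73,280 = $115,080 (under)
Mar 2017–Jun 2017: $22,400 + $13,840 + $73,280 + $74,500 = $184,020 (over)
Apr 2017–Jul 2017: $13,840 + $73,280 + $74,500 + $1,370 = $162,990 (under)
May 2017–Aug 2017: $73,280 + $74,500 + $1,370 + $32,610 = $181,760 (under)
Jun 2017–Sep 2017: $74,500 + $1,370 + $32,610 + $1,310 = $109,790 (under)
Jul 2017–Oct 2017: $1,370 + $32,610 + $1,310 + $42,620 = $77,910 (under)
Aug 2017–Nov 2017: $32,610 + $1,310 + $42,620 + $22,060 = $98,600 (under)
Sep 2017–Dec 2017: $1,310 + $42,620 + $22,060 + $810 = $66,800 (under)
1 window exceeds the threshold.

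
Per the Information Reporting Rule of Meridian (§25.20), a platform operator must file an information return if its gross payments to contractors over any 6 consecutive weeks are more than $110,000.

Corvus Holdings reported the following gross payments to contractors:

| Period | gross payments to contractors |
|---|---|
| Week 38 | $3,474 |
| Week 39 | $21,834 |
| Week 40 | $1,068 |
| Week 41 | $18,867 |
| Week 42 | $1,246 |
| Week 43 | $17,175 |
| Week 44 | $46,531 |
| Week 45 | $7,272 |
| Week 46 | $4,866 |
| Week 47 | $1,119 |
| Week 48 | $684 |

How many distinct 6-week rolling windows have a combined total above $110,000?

0

Week 38–Week 43: $3,474 + $21,834 + $1,068 + $18,867 + $1,246 + $17,175 = $63,664 (under)
Week 39–Week 44: $21,834 + $1,068 + $18,867 + $1,246 + $17,175 + $46,531 = $106,721 (under)
Week 40–Week 45: $1,068 + $18,867 + $1,246 + $17,175 + $46,531 + $7,272 = $92,159 (under)
Week 41–Week 46: $18,867 + $1,246 + $17,175 + $46,531 + $7,272 + $4,866 = $95,957 (under)
Week 42–Week 47: $1,246 + $17,175 + $46,531 + $7,272 + $4,866 + $1,119 = $78,209 (under)
Week 43–Week 48: $17,175 + $46,531 + $7,272 + $4,866 + $1,119 + $684 = $77,647 (under)
0 windows exceed the threshold.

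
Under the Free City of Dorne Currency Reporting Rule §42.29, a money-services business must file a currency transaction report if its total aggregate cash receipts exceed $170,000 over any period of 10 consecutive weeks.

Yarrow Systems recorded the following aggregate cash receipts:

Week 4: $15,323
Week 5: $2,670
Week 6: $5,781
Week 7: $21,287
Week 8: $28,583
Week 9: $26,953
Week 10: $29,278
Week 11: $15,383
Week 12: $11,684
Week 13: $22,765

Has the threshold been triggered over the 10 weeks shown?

Total aggregate cash receipts: $15,323 + $2,670 + $5,781 + $21,287 + $28,583 + $26,953 + $29,278 + $15,383 + $11,684 + $22,765 = $179,707.
$179,707 > $170,000, so the threshold is exceeded.

Yes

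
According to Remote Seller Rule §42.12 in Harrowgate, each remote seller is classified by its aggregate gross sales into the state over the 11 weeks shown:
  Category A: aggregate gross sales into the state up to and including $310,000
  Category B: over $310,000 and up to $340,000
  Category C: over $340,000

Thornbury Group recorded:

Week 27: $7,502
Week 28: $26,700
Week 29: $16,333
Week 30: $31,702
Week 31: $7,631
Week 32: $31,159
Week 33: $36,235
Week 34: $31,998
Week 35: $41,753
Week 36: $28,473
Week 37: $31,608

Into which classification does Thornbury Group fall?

Aggregate gross sales into the state: $7,502 + $26,700 + $16,333 + $31,702 + $7,631 + $31,159 + $36,235 + $31,998 + $41,753 + $28,473 + $31,608 = $291,094.
$291,094 ≤ $310,000, so Category A applies.

Category A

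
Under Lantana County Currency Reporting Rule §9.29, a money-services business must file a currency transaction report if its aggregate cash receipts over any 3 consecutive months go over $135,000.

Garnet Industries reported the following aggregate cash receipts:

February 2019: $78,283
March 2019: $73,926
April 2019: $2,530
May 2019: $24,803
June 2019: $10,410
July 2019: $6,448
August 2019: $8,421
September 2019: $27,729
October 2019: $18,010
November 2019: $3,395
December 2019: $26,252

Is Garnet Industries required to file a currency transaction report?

Yes

February 2019–April 2019: $78,283 + $73,926 + $2,530 = $154,739 (over)
March 2019–May 2019: $73,926 + $2,530 + $24,803 = $101,259 (under)
April 2019–June 2019: $2,530 + $24,803 + $10,410 = $37,743 (under)
May 2019–July 2019: $24,803 + $10,410 + $6,448 = $41,661 (under)
June 2019–August 2019: $10,410 + $6,448 + $8,421 = $25,279 (under)
July 2019–September 2019: $6,448 + $8,421 + $27,729 = $42,598 (under)
August 2019–October 2019: $8,421 + $27,729 + $18,010 = $54,160 (under)
September 2019–November 2019: $27,729 + $18,010 + $3,395 = $49,134 (under)
October 2019–December 2019: $18,010 + $3,395 + $26,252 = $47,657 (under)
At least one window exceeds $135,000.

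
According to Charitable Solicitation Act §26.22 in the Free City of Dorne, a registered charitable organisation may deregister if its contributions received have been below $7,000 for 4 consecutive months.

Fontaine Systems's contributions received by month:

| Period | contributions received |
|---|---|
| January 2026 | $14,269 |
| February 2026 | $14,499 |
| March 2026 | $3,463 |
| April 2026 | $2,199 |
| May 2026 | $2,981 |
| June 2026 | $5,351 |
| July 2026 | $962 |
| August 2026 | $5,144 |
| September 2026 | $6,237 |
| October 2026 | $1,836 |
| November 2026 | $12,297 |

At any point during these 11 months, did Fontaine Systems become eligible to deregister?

Yes

Months below $7,000: March 2026, April 2026, May 2026, June 2026, July 2026, August 2026, September 2026, October 2026.
Longest run of consecutive months below the threshold: 8.
8 ≥ 4, so Fontaine Systems became eligible.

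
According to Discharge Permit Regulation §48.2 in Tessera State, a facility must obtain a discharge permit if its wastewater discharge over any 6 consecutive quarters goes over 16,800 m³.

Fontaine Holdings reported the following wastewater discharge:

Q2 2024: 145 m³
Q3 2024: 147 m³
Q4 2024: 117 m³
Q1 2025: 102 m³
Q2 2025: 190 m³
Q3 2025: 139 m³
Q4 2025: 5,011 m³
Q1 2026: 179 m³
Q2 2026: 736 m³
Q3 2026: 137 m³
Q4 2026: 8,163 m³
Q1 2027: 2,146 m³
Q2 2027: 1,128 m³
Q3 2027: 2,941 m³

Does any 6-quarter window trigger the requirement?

Q2 2024–Q3 2025: 145 m³ + 147 m³ + 117 m³ + 102 m³ + 190 m³ + 139 m³ = 840 m³ (under)
Q3 2024–Q4 2025: 147 m³ + 117 m³ + 102 m³ + 190 m³ + 139 m³ + 5,011 m³ = 5,706 m³ (under)
Q4 2024–Q1 2026: 117 m³ + 102 m³ + 190 m³ + 139 m³ + 5,011 m³ + 179 m³ = 5,738 m³ (under)
Q1 2025–Q2 2026: 102 m³ + 190 m³ + 139 m³ + 5,011 m³ + 179 m³ + 736 m³ = 6,357 m³ (under)
Q2 2025–Q3 2026: 190 m³ + 139 m³ + 5,011 m³ + 179 m³ + 736 m³ + 137 m³ = 6,392 m³ (under)
Q3 2025–Q4 2026: 139 m³ + 5,011 m³ + 179 m³ + 736 m³ + 137 m³ + 8,163 m³ = 14,365 m³ (under)
Q4 2025–Q1 2027: 5,011 m³ + 179 m³ + 736 m³ + 137 m³ + 8,163 m³ + 2,146 m³ = 16,372 m³ (under)
Q1 2026–Q2 2027: 179 m³ + 736 m³ + 137 m³ + 8,163 m³ + 2,146 m³ + 1,128 m³ = 12,489 m³ (under)
Q2 2026–Q3 2027: 736 m³ + 137 m³ + 8,163 m³ + 2,146 m³ + 1,128 m³ + 2,941 m³ = 15,251 m³ (under)
No window exceeds 16,800 m³.

No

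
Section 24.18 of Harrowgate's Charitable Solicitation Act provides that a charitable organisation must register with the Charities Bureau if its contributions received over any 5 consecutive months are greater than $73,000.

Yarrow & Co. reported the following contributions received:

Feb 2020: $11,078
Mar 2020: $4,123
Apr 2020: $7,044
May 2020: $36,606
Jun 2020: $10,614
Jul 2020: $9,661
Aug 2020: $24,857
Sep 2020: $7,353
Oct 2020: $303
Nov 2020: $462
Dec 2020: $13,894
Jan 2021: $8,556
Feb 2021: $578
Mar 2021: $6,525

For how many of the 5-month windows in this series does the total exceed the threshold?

Feb 2020–Jun 2020: $11,078 + $4,123 + $7,044 + $36,606 + $10,614 = $69,465 (under)
Mar 2020–Jul 2020: $4,123 + $7,044 + $36,606 + $10,614 + $9,661 = $68,048 (under)
Apr 2020–Aug 2020: $7,044 + $36,606 + $10,614 + $9,661 + $24,857 = $88,782 (over)
May 2020–Sep 2020: $36,606 + $10,614 + $9,661 + $24,857 + $7,353 = $89,091 (over)
Jun 2020–Oct 2020: $10,614 + $9,661 + $24,857 + $7,353 + $303 = $52,788 (under)
Jul 2020–Nov 2020: $9,661 + $24,857 + $7,353 + $303 + $462 = $42,636 (under)
Aug 2020–Dec 2020: $24,857 + $7,353 + $303 + $462 + $13,894 = $46,869 (under)
Sep 2020–Jan 2021: $7,353 + $303 + $462 + $13,894 + $8,556 = $30,568 (under)
Oct 2020–Feb 2021: $303 + $462 + $13,894 + $8,556 + $578 = $23,793 (under)
Nov 2020–Mar 2021: $462 + $13,894 + $8,556 + $578 + $6,525 = $30,015 (under)
2 windows exceed the threshold.

2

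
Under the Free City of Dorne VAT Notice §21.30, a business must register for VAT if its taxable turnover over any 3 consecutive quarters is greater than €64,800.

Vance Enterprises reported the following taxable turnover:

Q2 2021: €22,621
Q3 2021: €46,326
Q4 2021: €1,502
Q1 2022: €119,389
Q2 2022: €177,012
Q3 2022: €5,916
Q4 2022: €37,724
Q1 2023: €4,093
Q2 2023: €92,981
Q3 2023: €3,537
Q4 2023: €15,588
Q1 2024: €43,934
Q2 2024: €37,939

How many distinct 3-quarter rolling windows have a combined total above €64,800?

9

Q2 2021–Q4 2021: €22,621 + €46,326 + €1,502 = €70,449 (over)
Q3 2021–Q1 2022: €46,326 + €1,502 + €119,389 = €167,217 (over)
Q4 2021–Q2 2022: €1,502 + €119,389 + €177,012 = €297,903 (over)
Q1 2022–Q3 2022: €119,389 + €177,012 + €5,916 = €302,317 (over)
Q2 2022–Q4 2022: €177,012 + €5,916 + €37,724 = €220,652 (over)
Q3 2022–Q1 2023: €5,916 + €37,724 + €4,093 = €47,733 (under)
Q4 2022–Q2 2023: €37,724 + €4,093 + €92,981 = €134,798 (over)
Q1 2023–Q3 2023: €4,093 + €92,981 + €3,537 = €100,611 (over)
Q2 2023–Q4 2023: €92,981 + €3,537 + €15,588 = €112,106 (over)
Q3 2023–Q1 2024: €3,537 + €15,588 + €43,934 = €63,059 (under)
Q4 2023–Q2 2024: €15,588 + €43,934 + €37,939 = €97,461 (over)
9 windows exceed the threshold.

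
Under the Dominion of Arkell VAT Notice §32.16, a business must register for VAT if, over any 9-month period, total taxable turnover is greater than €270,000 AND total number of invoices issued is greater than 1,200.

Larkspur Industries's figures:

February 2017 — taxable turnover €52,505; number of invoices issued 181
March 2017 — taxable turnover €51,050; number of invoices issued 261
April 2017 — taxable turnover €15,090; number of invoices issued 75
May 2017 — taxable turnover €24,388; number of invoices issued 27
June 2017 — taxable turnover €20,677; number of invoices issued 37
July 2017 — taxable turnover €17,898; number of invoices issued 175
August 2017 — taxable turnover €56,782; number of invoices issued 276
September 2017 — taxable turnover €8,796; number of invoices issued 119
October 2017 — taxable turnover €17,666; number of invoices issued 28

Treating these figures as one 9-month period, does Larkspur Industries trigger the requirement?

No

Total taxable turnover: €52,505 + €51,050 + €15,090 + €24,388 + €20,677 + €17,898 + €56,782 + €8,796 + €17,666 = €264,852 (≤ €270,000).
Total number of invoices issued: 181 + 261 + 75 + 27 + 37 + 175 + 276 + 119 + 28 = 1,179 (≤ 1,200).
The test is 'and': the rule requires both, and at least one is not exceeded.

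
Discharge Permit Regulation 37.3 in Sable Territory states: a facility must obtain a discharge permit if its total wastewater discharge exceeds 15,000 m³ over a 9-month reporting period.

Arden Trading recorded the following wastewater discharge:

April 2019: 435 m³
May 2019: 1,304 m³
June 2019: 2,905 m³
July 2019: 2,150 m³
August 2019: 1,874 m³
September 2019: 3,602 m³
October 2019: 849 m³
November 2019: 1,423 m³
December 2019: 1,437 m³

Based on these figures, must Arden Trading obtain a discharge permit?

Total wastewater discharge: 435 m³ + 1,304 m³ + 2,905 m³ + 2,150 m³ + 1,874 m³ + 3,602 m³ + 849 m³ + 1,423 m³ + 1,437 m³ = 15,979 m³.
15,979 m³ > 15,000 m³, so the threshold is exceeded.

Yes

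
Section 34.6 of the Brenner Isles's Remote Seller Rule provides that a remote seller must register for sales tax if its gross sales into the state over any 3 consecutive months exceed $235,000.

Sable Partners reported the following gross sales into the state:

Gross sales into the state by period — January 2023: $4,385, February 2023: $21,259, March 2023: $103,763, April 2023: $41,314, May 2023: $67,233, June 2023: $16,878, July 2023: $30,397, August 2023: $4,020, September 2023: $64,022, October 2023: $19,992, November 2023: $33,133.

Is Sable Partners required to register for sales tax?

January 2023–March 2023: $4,385 + $21,259 + $103,763 = $129,407 (under)
February 2023–April 2023: $21,259 + $103,763 + $41,314 = $166,336 (under)
March 2023–May 2023: $103,763 + $41,314 + $67,233 = $212,310 (under)
April 2023–June 2023: $41,314 + $67,233 + $16,878 = $125,425 (under)
May 2023–July 2023: $67,233 + $16,878 + $30,397 = $114,508 (under)
June 2023–August 2023: $16,878 + $30,397 + $4,020 = $51,295 (under)
July 2023–September 2023: $30,397 + $4,020 + $64,022 = $98,439 (under)
August 2023–October 2023: $4,020 + $64,022 + $19,992 = $88,034 (under)
September 2023–November 2023: $64,022 + $19,992 + $33,133 = $117,147 (under)
No window exceeds $235,000.

No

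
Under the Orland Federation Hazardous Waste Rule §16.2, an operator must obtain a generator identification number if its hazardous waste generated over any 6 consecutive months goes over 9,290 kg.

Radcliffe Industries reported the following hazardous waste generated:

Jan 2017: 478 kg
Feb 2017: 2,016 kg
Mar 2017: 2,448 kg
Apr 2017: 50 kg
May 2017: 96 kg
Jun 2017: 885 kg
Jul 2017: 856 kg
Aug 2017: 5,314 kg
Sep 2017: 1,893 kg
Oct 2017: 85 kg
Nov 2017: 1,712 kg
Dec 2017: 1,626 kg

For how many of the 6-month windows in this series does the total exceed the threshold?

Jan 2017–Jun 2017: 478 kg + 2,016 kg + 2,448 kg + 50 kg + 96 kg + 885 kg = 5,973 kg (under)
Feb 2017–Jul 2017: 2,016 kg + 2,448 kg + 50 kg + 96 kg + 885 kg + 856 kg = 6,351 kg (under)
Mar 2017–Aug 2017: 2,448 kg + 50 kg + 96 kg + 885 kg + 856 kg + 5,314 kg = 9,649 kg (over)
Apr 2017–Sep 2017: 50 kg + 96 kg + 885 kg + 856 kg + 5,314 kg + 1,893 kg = 9,094 kg (under)
May 2017–Oct 2017: 96 kg + 885 kg + 856 kg + 5,314 kg + 1,893 kg + 85 kg = 9,129 kg (under)
Jun 2017–Nov 2017: 885 kg + 856 kg + 5,314 kg + 1,893 kg + 85 kg + 1,712 kg = 10,745 kg (over)
Jul 2017–Dec 2017: 856 kg + 5,314 kg + 1,893 kg + 85 kg + 1,712 kg + 1,626 kg = 11,486 kg (over)
3 windows exceed the threshold.

3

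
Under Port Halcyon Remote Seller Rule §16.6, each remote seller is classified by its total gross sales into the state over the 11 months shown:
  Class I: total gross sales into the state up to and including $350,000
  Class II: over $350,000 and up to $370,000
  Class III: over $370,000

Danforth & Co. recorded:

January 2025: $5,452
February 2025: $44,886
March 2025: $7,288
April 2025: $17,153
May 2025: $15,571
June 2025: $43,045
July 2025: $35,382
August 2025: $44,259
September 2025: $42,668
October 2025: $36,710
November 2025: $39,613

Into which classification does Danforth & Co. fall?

Class I

Total gross sales into the state: $5,452 + $44,886 + $7,288 + $17,153 + $15,571 + $43,045 + $35,382 + $44,259 + $42,668 + $36,710 + $39,613 = $332,027.
$332,027 ≤ $350,000, so Class I applies.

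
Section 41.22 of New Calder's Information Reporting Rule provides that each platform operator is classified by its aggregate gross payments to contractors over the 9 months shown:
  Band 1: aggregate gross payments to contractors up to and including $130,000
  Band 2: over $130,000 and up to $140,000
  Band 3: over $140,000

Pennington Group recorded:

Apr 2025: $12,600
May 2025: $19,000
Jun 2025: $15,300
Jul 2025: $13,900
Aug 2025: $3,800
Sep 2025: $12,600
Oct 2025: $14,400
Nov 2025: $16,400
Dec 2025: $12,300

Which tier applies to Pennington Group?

Aggregate gross payments to contractors: $12,600 + $19,000 + $15,300 + $13,900 + $3,800 + $12,600 + $14,400 + $16,400 + $12,300 = $120,300.
$120,300 ≤ $130,000, so Band 1 applies.

Band 1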